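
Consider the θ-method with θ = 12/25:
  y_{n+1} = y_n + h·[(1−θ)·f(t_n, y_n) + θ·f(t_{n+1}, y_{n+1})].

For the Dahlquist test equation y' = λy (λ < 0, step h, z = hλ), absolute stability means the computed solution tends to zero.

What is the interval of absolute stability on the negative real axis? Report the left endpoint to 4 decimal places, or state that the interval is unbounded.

z∈(-50.0000,0).

Set f=λy, z=hλ:
  y_{n+1} = y_n + z·[13/25·y_n + 12/25·y_{n+1}] ⇒ (1 − 12/25z)y_{n+1} = (1 + 13/25z)y_n
  R(z) = (1 + 13/25z)/(1 − 12/25z).

Need |R(x)|<1, x<0.
x=-1.33: |R|=0.1882
R=−1: 1+13/25x = −1+12/25x ⇒ -1/25x=2 ⇒ x=2/(-1/25)=-50.0000
Confirm numerically:
  x=-49.887: |R|=0.99982 <1
  x=-44.771: |R|=0.99070 <1
  x=-40.146: |R|=0.98055 <1
  x=-21.758: |R|=0.90128 <1
  x=-50.417: |R|=1.00066 >1
  x=-50.322: |R|=1.00051 >1
  x=-50.237: |R|=1.00038 >1
So |R|<1 on (-50.0000, 0).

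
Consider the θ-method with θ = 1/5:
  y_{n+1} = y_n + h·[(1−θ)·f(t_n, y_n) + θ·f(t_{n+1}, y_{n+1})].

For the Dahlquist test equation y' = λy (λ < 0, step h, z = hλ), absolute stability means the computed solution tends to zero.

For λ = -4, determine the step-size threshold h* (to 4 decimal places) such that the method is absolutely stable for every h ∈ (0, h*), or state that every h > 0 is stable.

Test eqn y'=λy, z=hλ:
  y_{n+1} = y_n + z·[4/5·y_n + 1/5·y_{n+1}] ⇒ (1 − 1/5z)y_{n+1} = (1 + 4/5z)y_n
  Hence R(z) = (1 + 4/5z)/(1 − 1/5z).

Find x<0 with |R(x)|<1.
x=-1.2: |R|=0.0323
R=−1: 1+4/5x = −1+1/5x ⇒ -3/5x=2 ⇒ x=2/(-3/5)=-3.3333
Confirm numerically:
  x=-2.918: |R|=0.84264 <1
  x=-2.282: |R|=0.56688 <1
  x=-1.846: |R|=0.34823 <1
  x=-1.660: |R|=0.24625 <1
  x=-3.911: |R|=1.19448 >1
  x=-3.784: |R|=1.15392 >1
  x=-3.637: |R|=1.10548 >1
So |R|<1 on (-3.3333, 0).

(-3.3333,0); λ=-4 ⇒ h* = (10/3)/4 = 0.8333.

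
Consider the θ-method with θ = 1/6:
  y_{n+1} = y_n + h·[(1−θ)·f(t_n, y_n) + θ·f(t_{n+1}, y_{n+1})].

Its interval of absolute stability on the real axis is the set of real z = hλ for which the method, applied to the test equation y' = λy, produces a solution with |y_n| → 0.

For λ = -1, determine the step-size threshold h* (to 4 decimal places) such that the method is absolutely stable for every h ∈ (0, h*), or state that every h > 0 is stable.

(-3.0000,0); λ=-1 ⇒ h* = (3)/1 = 3.0000.

Set f=λy, z=hλ:
  y_{n+1} = y_n + z·[5/6·y_n + 1/6·y_{n+1}] ⇒ (1 − 1/6z)y_{n+1} = (1 + 5/6z)y_n
  Hence R(z) = (1 + 5/6z)/(1 − 1/6z).

Find x<0 with |R(x)|<1.
x=-0.37: |R|=0.6515
R=−1: 1+5/6x = −1+1/6x ⇒ -2/3x=2 ⇒ x=2/(-2/3)=-3.0000
Confirm numerically:
  x=-2.842: |R|=0.92852 <1
  x=-2.356: |R|=0.69172 <1
  x=-1.722: |R|=0.33800 <1
  x=-1.362: |R|=0.11002 <1
  x=-3.398: |R|=1.16940 >1
  x=-3.292: |R|=1.12570 >1
Interval (-3.0000, 0).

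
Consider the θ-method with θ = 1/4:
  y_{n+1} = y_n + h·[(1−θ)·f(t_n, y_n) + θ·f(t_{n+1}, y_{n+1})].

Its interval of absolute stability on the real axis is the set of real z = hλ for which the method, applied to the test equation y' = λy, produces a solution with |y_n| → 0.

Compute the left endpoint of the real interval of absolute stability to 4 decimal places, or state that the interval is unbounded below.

Set f=λy, z=hλ:
  y_{n+1} = y_n + z·[3/4·y_n + 1/4·y_{n+1}] ⇒ (1 − 1/4z)y_{n+1} = (1 + 3/4z)y_n
  ⇒ R(z) = (1 + 3/4z)/(1 − 1/4z).

Need |R(x)|<1, x<0.
x=-1.49: |R|=0.0856
R=−1: 1+3/4x = −1+1/4x ⇒ -1/2x=2 ⇒ x=2/(-1/2)=-4.0000
Confirm numerically:
  x=-3.872: |R|=0.96748 <1
  x=-2.794: |R|=0.64498 <1
  x=-2.239: |R|=0.43549 <1
  x=-1.804: |R|=0.24328 <1
  x=-4.455: |R|=1.10763 >1
  x=-4.275: |R|=1.06647 >1
  x=-4.186: |R|=1.04544 >1
So |R|<1 on (-4.0000, 0).

z* = -4.0000.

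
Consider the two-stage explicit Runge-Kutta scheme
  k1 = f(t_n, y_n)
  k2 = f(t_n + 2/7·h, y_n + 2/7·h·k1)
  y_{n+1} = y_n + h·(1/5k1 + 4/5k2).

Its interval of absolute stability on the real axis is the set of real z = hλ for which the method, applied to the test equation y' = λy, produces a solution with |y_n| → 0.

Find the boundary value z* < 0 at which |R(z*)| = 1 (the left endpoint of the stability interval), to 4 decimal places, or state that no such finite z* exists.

Set f=λy, z=hλ:
  k1=λy_n ⇒ h·k1=z·y_n;  k2=λ(1+2/7z)y_n ⇒ h·k2=z(1+2/7z)y_n
  y_{n+1}/y_n = 1 + 1/5z + 4/5z(1+2/7z) = 1 + z + 8/35z²
  Hence R(z) = 1 + z + 8/35z².

Solve |R(x)|<1 on ℝ⁻.
x=-0.64: |R|=0.4536
R=1: x+8/35x²=0 ⇒ x=−35/8=-4.3750; min R=1−1/(4·8/35)=-0.0938>−1
Confirm numerically:
  x=-4.068: |R|=0.71454 <1
  x=-2.357: |R|=0.08718 <1
  x=-2.092: |R|=0.09167 <1
  x=-4.625: |R|=1.26429 >1
  x=-4.511: |R|=1.14023 >1
Stable set (-4.3750, 0).

left endpoint -4.3750.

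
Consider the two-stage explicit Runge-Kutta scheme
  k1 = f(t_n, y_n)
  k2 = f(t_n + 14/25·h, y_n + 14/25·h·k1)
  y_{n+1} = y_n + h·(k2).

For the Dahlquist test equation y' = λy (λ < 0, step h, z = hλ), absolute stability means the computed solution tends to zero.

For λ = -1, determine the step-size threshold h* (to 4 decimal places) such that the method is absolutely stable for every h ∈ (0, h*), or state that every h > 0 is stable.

(-1.7857,0); λ=-1 ⇒ h* = (25/14)/1 = 1.7857.

Set f=λy, z=hλ:
  k1=λy_n ⇒ h·k1=z·y_n;  k2=λ(1+14/25z)y_n ⇒ h·k2=z(1+14/25z)y_n
  y_{n+1}/y_n = 1 + z(1+14/25z) = 1 + z + 14/25z²
  Hence R(z) = 1 + z + 14/25z².

Solve |R(x)|<1 on ℝ⁻.
x=-0.42: |R|=0.6788
R=1: x+14/25x²=0 ⇒ x=−25/14=-1.7857; min R=1−1/(4·14/25)=0.5536>−1
Confirm numerically:
  x=-1.421: |R|=0.70977 <1
  x=-1.119: |R|=0.58221 <1
  x=-0.916: |R|=0.55387 <1
  x=-2.269: |R|=1.61408 >1
  x=-1.995: |R|=1.23381 >1
Interval (-1.7857, 0).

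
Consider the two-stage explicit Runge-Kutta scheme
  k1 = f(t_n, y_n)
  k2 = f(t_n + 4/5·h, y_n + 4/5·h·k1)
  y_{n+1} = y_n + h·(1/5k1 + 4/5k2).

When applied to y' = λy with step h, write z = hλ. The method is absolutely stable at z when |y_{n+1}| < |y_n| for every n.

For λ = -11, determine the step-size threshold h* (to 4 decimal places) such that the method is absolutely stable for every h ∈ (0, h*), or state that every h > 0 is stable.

On y'=λy, z=hλ:
  k1=λy_n ⇒ h·k1=z·y_n;  k2=λ(1+4/5z)y_n ⇒ h·k2=z(1+4/5z)y_n
  y_{n+1}/y_n = 1 + 1/5z + 4/5z(1+4/5z) = 1 + z + 16/25z²
  R(z) = 1 + z + 16/25z².

Boundary: |R(x)|=1, x<0.
x=-1.6: |R|=1.0384
R=1: x+16/25x²=0 ⇒ x=−25/16=-1.5625; min R=1−1/(4·16/25)=0.6094>−1
Confirm numerically:
  x=-1.486: |R|=0.92725 <1
  x=-1.367: |R|=0.82896 <1
  x=-1.107: |R|=0.67729 <1
  x=-0.945: |R|=0.62654 <1
  x=-2.051: |R|=1.64122 >1
  x=-1.952: |R|=1.48659 >1
Stable set (-1.5625, 0).

(-1.5625,0); λ=-11 ⇒ h* = (25/16)/11 = 0.1420.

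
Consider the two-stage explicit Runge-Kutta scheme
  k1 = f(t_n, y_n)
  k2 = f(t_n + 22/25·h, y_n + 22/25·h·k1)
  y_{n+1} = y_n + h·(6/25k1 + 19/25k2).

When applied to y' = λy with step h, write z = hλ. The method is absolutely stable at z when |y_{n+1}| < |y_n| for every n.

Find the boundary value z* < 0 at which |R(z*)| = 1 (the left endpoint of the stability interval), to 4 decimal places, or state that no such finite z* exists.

left endpoint -1.4952.

Set f=λy, z=hλ:
  k1=λy_n ⇒ h·k1=z·y_n;  k2=λ(1+22/25z)y_n ⇒ h·k2=z(1+22/25z)y_n
  y_{n+1}/y_n = 1 + 6/25z + 19/25z(1+22/25z) = 1 + z + 418/625z²
  Hence R(z) = 1 + z + 418/625z².

Boundary: |R(x)|=1, x<0.
x=-1.57: |R|=1.0785
R=1: x+418/625x²=0 ⇒ x=−625/418=-1.4952; min R=1−1/(4·418/625)=0.6262>−1
Confirm numerically:
  x=-1.440: |R|=0.94682 <1
  x=-1.065: |R|=0.69357 <1
  x=-0.674: |R|=0.62982 <1
  x=-1.885: |R|=1.49140 >1
  x=-1.721: |R|=1.25988 >1
  x=-1.564: |R|=1.07195 >1
Stable set (-1.4952, 0).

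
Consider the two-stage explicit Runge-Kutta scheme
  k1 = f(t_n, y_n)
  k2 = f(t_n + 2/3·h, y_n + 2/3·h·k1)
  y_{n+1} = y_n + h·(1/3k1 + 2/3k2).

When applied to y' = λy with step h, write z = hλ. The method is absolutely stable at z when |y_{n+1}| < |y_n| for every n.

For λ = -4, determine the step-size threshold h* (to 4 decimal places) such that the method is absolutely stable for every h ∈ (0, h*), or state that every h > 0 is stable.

(-2.2500,0); λ=-4 ⇒ h* = (9/4)/4 = 0.5625.

Test eqn y'=λy, z=hλ:
  k1=λy_n ⇒ h·k1=z·y_n;  k2=λ(1+2/3z)y_n ⇒ h·k2=z(1+2/3z)y_n
  y_{n+1}/y_n = 1 + 1/3z + 2/3z(1+2/3z) = 1 + z + 4/9z²
  R(z) = 1 + z + 4/9z².

Need |R(x)|<1, x<0.
x=-0.68: |R|=0.5255
R=1: x+4/9x²=0 ⇒ x=−9/4=-2.2500; min R=1−1/(4·4/9)=0.4375>−1
Confirm numerically:
  x=-1.377: |R|=0.46572 <1
  x=-1.313: |R|=0.45321 <1
  x=-1.245: |R|=0.44390 <1
  x=-2.750: |R|=1.61111 >1
  x=-2.427: |R|=1.19092 >1
  x=-2.334: |R|=1.08714 >1
Interval (-2.2500, 0).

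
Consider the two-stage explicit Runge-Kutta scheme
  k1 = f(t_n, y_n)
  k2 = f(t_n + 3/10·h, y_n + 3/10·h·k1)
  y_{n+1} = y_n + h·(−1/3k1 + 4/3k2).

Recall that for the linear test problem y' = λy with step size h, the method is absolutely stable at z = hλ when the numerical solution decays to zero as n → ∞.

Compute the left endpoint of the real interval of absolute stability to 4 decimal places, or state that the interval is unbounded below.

z* = -2.5000.

On y'=λy, z=hλ:
  k1=λy_n ⇒ h·k1=z·y_n;  k2=λ(1+3/10z)y_n ⇒ h·k2=z(1+3/10z)y_n
  y_{n+1}/y_n = 1 − 1/3z + 4/3z(1+3/10z) = 1 + z + 2/5z²
  ⇒ R(z) = 1 + z + 2/5z².

Solve |R(x)|<1 on ℝ⁻.
x=-0.51: |R|=0.5940
R=1: x+2/5x²=0 ⇒ x=−5/2=-2.5000; min R=1−1/(4·2/5)=0.3750>−1
Confirm numerically:
  x=-2.132: |R|=0.68617 <1
  x=-1.595: |R|=0.42261 <1
  x=-1.476: |R|=0.39543 <1
  x=-2.748: |R|=1.27260 >1
  x=-2.675: |R|=1.18725 >1
Stable set (-2.5000, 0).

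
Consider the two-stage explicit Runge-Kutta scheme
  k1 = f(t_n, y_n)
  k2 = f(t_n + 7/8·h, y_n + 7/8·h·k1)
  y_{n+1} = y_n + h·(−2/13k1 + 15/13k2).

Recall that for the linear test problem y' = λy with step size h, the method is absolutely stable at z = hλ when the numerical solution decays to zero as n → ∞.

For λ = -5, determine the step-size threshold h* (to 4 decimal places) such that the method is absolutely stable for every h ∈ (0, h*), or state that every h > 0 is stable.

Test eqn y'=λy, z=hλ:
  k1=λy_n ⇒ h·k1=z·y_n;  k2=λ(1+7/8z)y_n ⇒ h·k2=z(1+7/8z)y_n
  y_{n+1}/y_n = 1 − 2/13z + 15/13z(1+7/8z) = 1 + z + 105/104z²
  so R(z) = 1 + z + 105/104z².

Solve |R(x)|<1 on ℝ⁻.
x=-0.73: |R|=0.8080
R=1: x+105/104x²=0 ⇒ x=−104/105=-0.9905; min R=1−1/(4·105/104)=0.7524>−1
Confirm numerically:
  x=-0.867: |R|=0.89192 <1
  x=-0.820: |R|=0.85887 <1
  x=-0.747: |R|=0.81637 <1
  x=-0.403: |R|=0.76097 <1
  x=-1.505: |R|=1.78180 >1
  x=-1.390: |R|=1.56068 >1
Interval (-0.9905, 0).

(-0.9905,0); λ=-5 ⇒ h* = (104/105)/5 = 0.1981.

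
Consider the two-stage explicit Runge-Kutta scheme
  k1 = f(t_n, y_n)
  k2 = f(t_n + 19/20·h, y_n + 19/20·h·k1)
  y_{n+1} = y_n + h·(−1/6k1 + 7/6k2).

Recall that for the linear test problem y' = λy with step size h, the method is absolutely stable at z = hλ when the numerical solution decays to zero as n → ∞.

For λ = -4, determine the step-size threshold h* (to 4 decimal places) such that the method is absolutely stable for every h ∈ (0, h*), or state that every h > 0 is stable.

(-0.9023,0); λ=-4 ⇒ h* = (120/133)/4 = 0.2256.

On y'=λy, z=hλ:
  k1=λy_n ⇒ h·k1=z·y_n;  k2=λ(1+19/20z)y_n ⇒ h·k2=z(1+19/20z)y_n
  y_{n+1}/y_n = 1 − 1/6z + 7/6z(1+19/20z) = 1 + z + 133/120z²
  R(z) = 1 + z + 133/120z².

Solve |R(x)|<1 on ℝ⁻.
x=-0.48: |R|=0.7754
R=1: x+133/120x²=0 ⇒ x=−120/133=-0.9023; min R=1−1/(4·133/120)=0.7744>−1
Confirm numerically:
  x=-0.854: |R|=0.95433 <1
  x=-0.499: |R|=0.77698 <1
  x=-0.474: |R|=0.77502 <1
  x=-0.409: |R|=0.77640 <1
  x=-1.379: |R|=1.72865 >1
  x=-1.124: |R|=1.27624 >1
So |R|<1 on (-0.9023, 0).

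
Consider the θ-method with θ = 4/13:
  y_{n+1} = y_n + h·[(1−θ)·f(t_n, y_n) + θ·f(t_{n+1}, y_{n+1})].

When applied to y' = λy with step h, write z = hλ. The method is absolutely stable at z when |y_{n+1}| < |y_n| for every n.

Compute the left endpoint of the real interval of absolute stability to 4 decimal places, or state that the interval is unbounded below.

left endpoint -5.2000.

On y'=λy, z=hλ:
  y_{n+1} = y_n + z·[9/13·y_n + 4/13·y_{n+1}] ⇒ (1 − 4/13z)y_{n+1} = (1 + 9/13z)y_n
  Hence R(z) = (1 + 9/13z)/(1 − 4/13z).

Need |R(x)|<1, x<0.
x=-0.35: |R|=0.6840
R=−1: 1+9/13x = −1+4/13x ⇒ -5/13x=2 ⇒ x=2/(-5/13)=-5.2000
Confirm numerically:
  x=-4.858: |R|=0.94727 <1
  x=-4.410: |R|=0.87108 <1
  x=-2.360: |R|=0.36720 <1
  x=-5.647: |R|=1.06280 >1
  x=-5.645: |R|=1.06254 >1
  x=-5.419: |R|=1.03158 >1
Stable set (-5.2000, 0).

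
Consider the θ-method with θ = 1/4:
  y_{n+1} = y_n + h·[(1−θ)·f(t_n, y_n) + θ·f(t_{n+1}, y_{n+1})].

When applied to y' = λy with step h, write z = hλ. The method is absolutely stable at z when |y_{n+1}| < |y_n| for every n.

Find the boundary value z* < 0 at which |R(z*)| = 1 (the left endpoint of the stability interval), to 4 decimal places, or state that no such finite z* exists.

Test eqn y'=λy, z=hλ:
  y_{n+1} = y_n + z·[3/4·y_n + 1/4·y_{n+1}] ⇒ (1 − 1/4z)y_{n+1} = (1 + 3/4z)y_n
  Hence R(z) = (1 + 3/4z)/(1 − 1/4z).

Find x<0 with |R(x)|<1.
x=-1.34: |R|=0.0037
R=−1: 1+3/4x = −1+1/4x ⇒ -1/2x=2 ⇒ x=2/(-1/2)=-4.0000
Confirm numerically:
  x=-3.050: |R|=0.73050 <1
  x=-2.736: |R|=0.62470 <1
  x=-2.068: |R|=0.36322 <1
  x=-4.539: |R|=1.12624 >1
  x=-4.159: |R|=1.03898 >1
  x=-4.083: |R|=1.02054 >1
Interval (-4.0000, 0).

z* = -4.0000.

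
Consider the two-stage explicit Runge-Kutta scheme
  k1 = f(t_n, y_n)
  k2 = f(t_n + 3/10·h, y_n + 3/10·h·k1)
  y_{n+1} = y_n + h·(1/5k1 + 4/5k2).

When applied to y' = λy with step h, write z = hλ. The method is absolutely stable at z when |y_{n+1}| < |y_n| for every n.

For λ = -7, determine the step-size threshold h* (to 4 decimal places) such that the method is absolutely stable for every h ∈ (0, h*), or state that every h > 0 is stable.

On y'=λy, z=hλ:
  k1=λy_n ⇒ h·k1=z·y_n;  k2=λ(1+3/10z)y_n ⇒ h·k2=z(1+3/10z)y_n
  y_{n+1}/y_n = 1 + 1/5z + 4/5z(1+3/10z) = 1 + z + 6/25z²
  R(z) = 1 + z + 6/25z².

Boundary: |R(x)|=1, x<0.
x=-0.72: |R|=0.4044
R=1: x+6/25x²=0 ⇒ x=−25/6=-4.1667; min R=1−1/(4·6/25)=-0.0417>−1
Confirm numerically:
  x=-4.027: |R|=0.86501 <1
  x=-2.393: |R|=0.01865 <1
  x=-2.232: |R|=0.03636 <1
  x=-4.685: |R|=1.58281 >1
  x=-4.317: |R|=1.15576 >1
Stable set (-4.1667, 0).

(-4.1667,0); λ=-7 ⇒ h* = (25/6)/7 = 0.5952.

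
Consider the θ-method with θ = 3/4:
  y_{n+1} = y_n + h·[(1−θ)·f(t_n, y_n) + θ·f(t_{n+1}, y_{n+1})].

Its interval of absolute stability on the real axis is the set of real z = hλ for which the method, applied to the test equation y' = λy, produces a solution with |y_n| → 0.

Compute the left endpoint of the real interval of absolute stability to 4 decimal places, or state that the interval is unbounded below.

interval (−∞, 0).

With y'=λy (z=hλ):
  y_{n+1} = y_n + z·[1/4·y_n + 3/4·y_{n+1}] ⇒ (1 − 3/4z)y_{n+1} = (1 + 1/4z)y_n
  R(z) = (1 + 1/4z)/(1 − 3/4z).

Find x<0 with |R(x)|<1.
x=-0.47: |R|=0.6525
x=-2: |R|=0.2000
x=-10: |R|=0.1765
x=-100: |R|=0.3158
θ=3/4≥1/2 ⇒ |1+1/4x|<|1−3/4x| ∀x<0 ⇒ unbounded interval.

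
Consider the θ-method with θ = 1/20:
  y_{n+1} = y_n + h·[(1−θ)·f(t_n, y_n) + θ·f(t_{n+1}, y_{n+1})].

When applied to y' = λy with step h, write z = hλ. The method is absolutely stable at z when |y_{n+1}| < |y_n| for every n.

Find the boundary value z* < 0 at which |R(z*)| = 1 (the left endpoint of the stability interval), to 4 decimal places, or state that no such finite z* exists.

z* = -2.2222.

Set f=λy, z=hλ:
  y_{n+1} = y_n + z·[19/20·y_n + 1/20·y_{n+1}] ⇒ (1 − 1/20z)y_{n+1} = (1 + 19/20z)y_n
  Hence R(z) = (1 + 19/20z)/(1 − 1/20z).

Need |R(x)|<1, x<0.
x=-0.5: |R|=0.5122
R=−1: 1+19/20x = −1+1/20x ⇒ -9/10x=2 ⇒ x=2/(-9/10)=-2.2222
Confirm numerically:
  x=-2.100: |R|=0.90045 <1
  x=-1.299: |R|=0.21978 <1
  x=-1.253: |R|=0.17913 <1
  x=-2.762: |R|=1.42685 >1
  x=-2.275: |R|=1.04265 >1
Interval (-2.2222, 0).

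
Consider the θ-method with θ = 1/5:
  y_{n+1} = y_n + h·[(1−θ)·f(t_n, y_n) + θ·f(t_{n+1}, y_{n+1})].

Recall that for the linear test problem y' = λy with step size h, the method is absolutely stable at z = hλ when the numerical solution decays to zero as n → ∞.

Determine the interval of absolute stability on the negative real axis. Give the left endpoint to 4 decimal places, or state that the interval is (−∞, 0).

(-3.3333, 0).

Set f=λy, z=hλ:
  y_{n+1} = y_n + z·[4/5·y_n + 1/5·y_{n+1}] ⇒ (1 − 1/5z)y_{n+1} = (1 + 4/5z)y_n
  so R(z) = (1 + 4/5z)/(1 − 1/5z).

Boundary: |R(x)|=1, x<0.
x=-0.66: |R|=0.4170
R=−1: 1+4/5x = −1+1/5x ⇒ -3/5x=2 ⇒ x=2/(-3/5)=-3.3333
Confirm numerically:
  x=-2.818: |R|=0.80225 <1
  x=-2.597: |R|=0.70923 <1
  x=-2.200: |R|=0.52778 <1
  x=-3.537: |R|=1.07157 >1
  x=-3.510: |R|=1.06228 >1
  x=-3.500: |R|=1.05882 >1
Interval (-3.3333, 0).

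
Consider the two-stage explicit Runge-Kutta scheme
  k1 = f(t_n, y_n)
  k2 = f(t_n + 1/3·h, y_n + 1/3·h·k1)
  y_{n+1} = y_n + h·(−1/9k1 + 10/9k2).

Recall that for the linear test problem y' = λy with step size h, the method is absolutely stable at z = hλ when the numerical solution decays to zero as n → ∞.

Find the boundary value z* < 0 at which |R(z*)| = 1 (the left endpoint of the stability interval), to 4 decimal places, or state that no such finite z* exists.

On y'=λy, z=hλ:
  k1=λy_n ⇒ h·k1=z·y_n;  k2=λ(1+1/3z)y_n ⇒ h·k2=z(1+1/3z)y_n
  y_{n+1}/y_n = 1 − 1/9z + 10/9z(1+1/3z) = 1 + z + 10/27z²
  ⇒ R(z) = 1 + z + 10/27z².

Solve |R(x)|<1 on ℝ⁻.
x=-1.1: |R|=0.3481
R=1: x+10/27x²=0 ⇒ x=−27/10=-2.7000; min R=1−1/(4·10/27)=0.3250>−1
Confirm numerically:
  x=-2.285: |R|=0.64879 <1
  x=-1.593: |R|=0.34687 <1
  x=-1.151: |R|=0.33967 <1
  x=-3.068: |R|=1.41816 >1
  x=-3.027: |R|=1.36660 >1
Interval (-2.7000, 0).

z* = -2.7000.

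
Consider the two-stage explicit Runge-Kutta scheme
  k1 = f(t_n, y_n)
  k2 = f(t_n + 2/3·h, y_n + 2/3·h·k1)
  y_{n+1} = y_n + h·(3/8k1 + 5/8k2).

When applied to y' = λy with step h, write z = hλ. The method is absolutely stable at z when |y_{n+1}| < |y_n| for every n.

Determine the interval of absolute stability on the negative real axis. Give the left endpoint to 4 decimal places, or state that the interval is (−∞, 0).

Test eqn y'=λy, z=hλ:
  k1=λy_n ⇒ h·k1=z·y_n;  k2=λ(1+2/3z)y_n ⇒ h·k2=z(1+2/3z)y_n
  y_{n+1}/y_n = 1 + 3/8z + 5/8z(1+2/3z) = 1 + z + 5/12z²
  R(z) = 1 + z + 5/12z².

Solve |R(x)|<1 on ℝ⁻.
x=-0.71: |R|=0.5000
R=1: x+5/12x²=0 ⇒ x=−12/5=-2.4000; min R=1−1/(4·5/12)=0.4000>−1
Confirm numerically:
  x=-2.355: |R|=0.95584 <1
  x=-2.237: |R|=0.84807 <1
  x=-2.015: |R|=0.67676 <1
  x=-1.662: |R|=0.48894 <1
  x=-2.743: |R|=1.39202 >1
  x=-2.658: |R|=1.28573 >1
  x=-2.534: |R|=1.14148 >1
Stable set (-2.4000, 0).

(-2.4000, 0).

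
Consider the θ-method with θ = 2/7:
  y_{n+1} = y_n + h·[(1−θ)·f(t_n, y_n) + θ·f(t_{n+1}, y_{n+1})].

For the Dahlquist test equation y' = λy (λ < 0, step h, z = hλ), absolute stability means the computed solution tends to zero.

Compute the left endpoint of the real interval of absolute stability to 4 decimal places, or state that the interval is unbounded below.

On y'=λy, z=hλ:
  y_{n+1} = y_n + z·[5/7·y_n + 2/7·y_{n+1}] ⇒ (1 − 2/7z)y_{n+1} = (1 + 5/7z)y_n
  ⇒ R(z) = (1 + 5/7z)/(1 − 2/7z).

Solve |R(x)|<1 on ℝ⁻.
x=-1.16: |R|=0.1288
R=−1: 1+5/7x = −1+2/7x ⇒ -3/7x=2 ⇒ x=2/(-3/7)=-4.6667
Confirm numerically:
  x=-2.871: |R|=0.57722 <1
  x=-2.843: |R|=0.56874 <1
  x=-2.323: |R|=0.39627 <1
  x=-2.040: |R|=0.28881 <1
  x=-5.173: |R|=1.08757 >1
  x=-5.150: |R|=1.08382 >1
  x=-5.128: |R|=1.08020 >1
Interval (-4.6667, 0).

z* = -4.6667.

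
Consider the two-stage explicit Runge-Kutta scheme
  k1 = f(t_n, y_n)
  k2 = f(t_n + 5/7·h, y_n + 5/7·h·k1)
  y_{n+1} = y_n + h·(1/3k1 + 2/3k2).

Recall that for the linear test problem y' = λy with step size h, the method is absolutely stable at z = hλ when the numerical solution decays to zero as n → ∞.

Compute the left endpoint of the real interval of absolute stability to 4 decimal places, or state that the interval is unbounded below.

z* = -2.1000.

On y'=λy, z=hλ:
  k1=λy_n ⇒ h·k1=z·y_n;  k2=λ(1+5/7z)y_n ⇒ h·k2=z(1+5/7z)y_n
  y_{n+1}/y_n = 1 + 1/3z + 2/3z(1+5/7z) = 1 + z + 10/21z²
  Hence R(z) = 1 + z + 10/21z².

Need |R(x)|<1, x<0.
x=-1.23: |R|=0.4904
R=1: x+10/21x²=0 ⇒ x=−21/10=-2.1000; min R=1−1/(4·10/21)=0.4750>−1
Confirm numerically:
  x=-2.063: |R|=0.96365 <1
  x=-2.036: |R|=0.93795 <1
  x=-0.942: |R|=0.48055 <1
  x=-2.407: |R|=1.35188 >1
  x=-2.243: |R|=1.15274 >1
Interval (-2.1000, 0).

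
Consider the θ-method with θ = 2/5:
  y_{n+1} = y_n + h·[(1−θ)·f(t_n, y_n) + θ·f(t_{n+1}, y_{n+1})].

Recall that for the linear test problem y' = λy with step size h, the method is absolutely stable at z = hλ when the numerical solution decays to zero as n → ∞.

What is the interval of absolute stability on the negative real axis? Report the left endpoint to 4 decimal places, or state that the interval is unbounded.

z∈(-10.0000,0).

On y'=λy, z=hλ:
  y_{n+1} = y_n + z·[3/5·y_n + 2/5·y_{n+1}] ⇒ (1 − 2/5z)y_{n+1} = (1 + 3/5z)y_n
  so R(z) = (1 + 3/5z)/(1 − 2/5z).

Need |R(x)|<1, x<0.
x=-0.52: |R|=0.5695
R=−1: 1+3/5x = −1+2/5x ⇒ -1/5x=2 ⇒ x=2/(-1/5)=-10.0000
Confirm numerically:
  x=-8.033: |R|=0.90663 <1
  x=-7.697: |R|=0.88707 <1
  x=-6.723: |R|=0.82235 <1
  x=-4.410: |R|=0.59551 <1
  x=-10.499: |R|=1.01919 >1
  x=-10.473: |R|=1.01823 >1
  x=-10.122: |R|=1.00483 >1
So |R|<1 on (-10.0000, 0).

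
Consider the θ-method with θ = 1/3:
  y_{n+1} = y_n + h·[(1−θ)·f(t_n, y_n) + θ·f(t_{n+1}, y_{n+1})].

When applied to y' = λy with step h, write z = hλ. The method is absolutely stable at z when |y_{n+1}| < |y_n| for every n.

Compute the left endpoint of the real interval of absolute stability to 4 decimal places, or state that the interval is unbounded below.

Set f=λy, z=hλ:
  y_{n+1} = y_n + z·[2/3·y_n + 1/3·y_{n+1}] ⇒ (1 − 1/3z)y_{n+1} = (1 + 2/3z)y_n
  Hence R(z) = (1 + 2/3z)/(1 − 1/3z).

Boundary: |R(x)|=1, x<0.
x=-0.4: |R|=0.6471
R=−1: 1+2/3x = −1+1/3x ⇒ -1/3x=2 ⇒ x=2/(-1/3)=-6.0000
Confirm numerically:
  x=-4.949: |R|=0.86778 <1
  x=-4.726: |R|=0.83510 <1
  x=-3.292: |R|=0.56961 <1
  x=-3.082: |R|=0.52022 <1
  x=-6.425: |R|=1.04509 >1
  x=-6.142: |R|=1.01553 >1
Stable set (-6.0000, 0).

z* = -6.0000.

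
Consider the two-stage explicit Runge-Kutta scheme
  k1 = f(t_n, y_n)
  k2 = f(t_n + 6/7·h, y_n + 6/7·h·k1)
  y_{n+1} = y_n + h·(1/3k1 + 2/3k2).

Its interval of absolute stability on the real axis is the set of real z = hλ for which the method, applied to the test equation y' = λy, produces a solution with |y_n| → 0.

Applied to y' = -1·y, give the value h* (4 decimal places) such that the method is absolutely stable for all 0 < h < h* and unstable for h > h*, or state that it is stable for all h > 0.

Set f=λy, z=hλ:
  k1=λy_n ⇒ h·k1=z·y_n;  k2=λ(1+6/7z)y_n ⇒ h·k2=z(1+6/7z)y_n
  y_{n+1}/y_n = 1 + 1/3z + 2/3z(1+6/7z) = 1 + z + 4/7z²
  R(z) = 1 + z + 4/7z².

Find x<0 with |R(x)|<1.
x=-1.72: |R|=0.9705
R=1: x+4/7x²=0 ⇒ x=−7/4=-1.7500; min R=1−1/(4·4/7)=0.5625>−1
Confirm numerically:
  x=-1.569: |R|=0.83772 <1
  x=-1.390: |R|=0.71406 <1
  x=-0.954: |R|=0.56607 <1
  x=-0.704: |R|=0.57921 <1
  x=-1.904: |R|=1.16755 >1
  x=-1.866: |R|=1.12369 >1
So |R|<1 on (-1.7500, 0).

(-1.7500,0); λ=-1 ⇒ h* = (7/4)/1 = 1.7500.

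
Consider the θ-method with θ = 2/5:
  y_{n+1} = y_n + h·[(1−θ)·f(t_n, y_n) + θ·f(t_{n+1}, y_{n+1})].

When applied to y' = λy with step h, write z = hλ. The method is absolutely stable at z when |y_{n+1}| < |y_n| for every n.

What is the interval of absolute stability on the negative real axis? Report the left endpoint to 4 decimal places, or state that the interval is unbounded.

With y'=λy (z=hλ):
  y_{n+1} = y_n + z·[3/5·y_n + 2/5·y_{n+1}] ⇒ (1 − 2/5z)y_{n+1} = (1 + 3/5z)y_n
  so R(z) = (1 + 3/5z)/(1 − 2/5z).

Need |R(x)|<1, x<0.
x=-0.47: |R|=0.6044
R=−1: 1+3/5x = −1+2/5x ⇒ -1/5x=2 ⇒ x=2/(-1/5)=-10.0000
Confirm numerically:
  x=-9.008: |R|=0.95690 <1
  x=-8.448: |R|=0.92912 <1
  x=-7.808: |R|=0.89367 <1
  x=-10.321: |R|=1.01252 >1
  x=-10.240: |R|=1.00942 >1
Stable set (-10.0000, 0).

z∈(-10.0000,0).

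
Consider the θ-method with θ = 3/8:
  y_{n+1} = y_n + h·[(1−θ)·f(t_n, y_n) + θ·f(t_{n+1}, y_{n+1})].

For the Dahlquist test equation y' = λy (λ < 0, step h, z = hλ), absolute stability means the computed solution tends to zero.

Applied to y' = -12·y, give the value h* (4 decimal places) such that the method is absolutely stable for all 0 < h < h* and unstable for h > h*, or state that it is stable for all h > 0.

On y'=λy, z=hλ:
  y_{n+1} = y_n + z·[5/8·y_n + 3/8·y_{n+1}] ⇒ (1 − 3/8z)y_{n+1} = (1 + 5/8z)y_n
  Hence R(z) = (1 + 5/8z)/(1 − 3/8z).

Need |R(x)|<1, x<0.
x=-1.41: |R|=0.0777
R=−1: 1+5/8x = −1+3/8x ⇒ -1/4x=2 ⇒ x=2/(-1/4)=-8.0000
Confirm numerically:
  x=-6.498: |R|=0.89074 <1
  x=-5.899: |R|=0.83648 <1
  x=-4.304: |R|=0.64652 <1
  x=-3.689: |R|=0.54781 <1
  x=-8.595: |R|=1.03522 >1
  x=-8.552: |R|=1.03280 >1
  x=-8.408: |R|=1.02456 >1
Interval (-8.0000, 0).

(-8.0000,0); λ=-12 ⇒ h* = (8)/12 = 0.6667.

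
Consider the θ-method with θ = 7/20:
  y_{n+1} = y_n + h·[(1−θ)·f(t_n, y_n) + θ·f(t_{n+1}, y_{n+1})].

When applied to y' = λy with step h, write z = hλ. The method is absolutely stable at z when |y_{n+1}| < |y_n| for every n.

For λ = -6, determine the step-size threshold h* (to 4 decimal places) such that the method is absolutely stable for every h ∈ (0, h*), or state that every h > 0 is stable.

With y'=λy (z=hλ):
  y_{n+1} = y_n + z·[13/20·y_n + 7/20·y_{n+1}] ⇒ (1 − 7/20z)y_{n+1} = (1 + 13/20z)y_n
  ⇒ R(z) = (1 + 13/20z)/(1 − 7/20z).

Need |R(x)|<1, x<0.
x=-1.21: |R|=0.1500
R=−1: 1+13/20x = −1+7/20x ⇒ -3/10x=2 ⇒ x=2/(-3/10)=-6.6667
Confirm numerically:
  x=-4.423: |R|=0.73584 <1
  x=-4.347: |R|=0.72401 <1
  x=-3.371: |R|=0.54644 <1
  x=-7.232: |R|=1.04803 >1
  x=-6.989: |R|=1.02806 >1
Interval (-6.6667, 0).

(-6.6667,0); λ=-6 ⇒ h* = (20/3)/6 = 1.1111.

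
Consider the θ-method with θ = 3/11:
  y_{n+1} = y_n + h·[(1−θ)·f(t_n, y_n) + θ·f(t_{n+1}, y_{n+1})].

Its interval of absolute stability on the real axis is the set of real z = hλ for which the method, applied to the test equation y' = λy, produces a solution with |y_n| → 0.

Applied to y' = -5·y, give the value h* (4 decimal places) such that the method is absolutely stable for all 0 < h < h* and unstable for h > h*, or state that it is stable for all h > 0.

(-4.4000,0); λ=-5 ⇒ h* = (22/5)/5 = 0.8800.

Set f=λy, z=hλ:
  y_{n+1} = y_n + z·[8/11·y_n + 3/11·y_{n+1}] ⇒ (1 − 3/11z)y_{n+1} = (1 + 8/11z)y_n
  R(z) = (1 + 8/11z)/(1 − 3/11z).

Need |R(x)|<1, x<0.
x=-1.31: |R|=0.0348
R=−1: 1+8/11x = −1+3/11x ⇒ -5/11x=2 ⇒ x=2/(-5/11)=-4.4000
Confirm numerically:
  x=-2.310: |R|=0.41718 <1
  x=-2.147: |R|=0.35411 <1
  x=-1.799: |R|=0.20687 <1
  x=-4.957: |R|=1.10765 >1
  x=-4.505: |R|=1.02142 >1
Interval (-4.4000, 0).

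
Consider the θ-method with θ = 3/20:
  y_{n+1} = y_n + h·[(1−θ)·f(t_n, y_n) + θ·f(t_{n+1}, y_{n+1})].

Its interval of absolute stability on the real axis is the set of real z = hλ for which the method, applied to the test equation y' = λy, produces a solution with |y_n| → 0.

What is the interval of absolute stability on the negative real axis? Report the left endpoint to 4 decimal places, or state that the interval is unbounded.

(-2.8571, 0).

Test eqn y'=λy, z=hλ:
  y_{n+1} = y_n + z·[17/20·y_n + 3/20·y_{n+1}] ⇒ (1 − 3/20z)y_{n+1} = (1 + 17/20z)y_n
  so R(z) = (1 + 17/20z)/(1 − 3/20z).

Solve |R(x)|<1 on ℝ⁻.
x=-1.37: |R|=0.1365
R=−1: 1+17/20x = −1+3/20x ⇒ -7/10x=2 ⇒ x=2/(-7/10)=-2.8571
Confirm numerically:
  x=-2.535: |R|=0.83662 <1
  x=-2.136: |R|=0.61769 <1
  x=-2.111: |R|=0.60331 <1
  x=-3.188: |R|=1.15668 >1
  x=-3.138: |R|=1.13368 >1
  x=-2.878: |R|=1.01020 >1
So |R|<1 on (-2.8571, 0).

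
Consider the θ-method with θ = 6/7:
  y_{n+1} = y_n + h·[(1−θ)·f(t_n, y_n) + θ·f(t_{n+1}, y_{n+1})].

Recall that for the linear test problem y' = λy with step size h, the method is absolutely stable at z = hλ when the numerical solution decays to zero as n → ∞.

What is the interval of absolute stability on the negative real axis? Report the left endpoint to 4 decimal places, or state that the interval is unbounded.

interval (−∞, 0).

On y'=λy, z=hλ:
  y_{n+1} = y_n + z·[1/7·y_n + 6/7·y_{n+1}] ⇒ (1 − 6/7z)y_{n+1} = (1 + 1/7z)y_n
  ⇒ R(z) = (1 + 1/7z)/(1 − 6/7z).

Solve |R(x)|<1 on ℝ⁻.
x=-0.71: |R|=0.5586
x=-2: |R|=0.2632
x=-10: |R|=0.0448
x=-100: |R|=0.1532
θ=6/7≥1/2 ⇒ |1+1/7x|<|1−6/7x| ∀x<0 ⇒ stable on all of ℝ⁻.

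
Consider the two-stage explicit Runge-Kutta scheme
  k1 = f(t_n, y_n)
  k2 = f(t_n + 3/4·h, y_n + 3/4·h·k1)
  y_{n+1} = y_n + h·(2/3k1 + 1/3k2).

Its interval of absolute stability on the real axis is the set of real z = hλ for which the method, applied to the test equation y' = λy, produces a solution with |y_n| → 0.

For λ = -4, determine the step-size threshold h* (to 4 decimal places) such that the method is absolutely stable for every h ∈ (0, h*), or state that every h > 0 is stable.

With y'=λy (z=hλ):
  k1=λy_n ⇒ h·k1=z·y_n;  k2=λ(1+3/4z)y_n ⇒ h·k2=z(1+3/4z)y_n
  y_{n+1}/y_n = 1 + 2/3z + 1/3z(1+3/4z) = 1 + z + 1/4z²
  Hence R(z) = 1 + z + 1/4z².

Need |R(x)|<1, x<0.
x=-1.21: |R|=0.1560
R=1: x+1/4x²=0 ⇒ x=−4=-4.0000; min R=1−1/(4·1/4)=0.0000>−1
Confirm numerically:
  x=-3.587: |R|=0.62964 <1
  x=-3.299: |R|=0.42185 <1
  x=-2.727: |R|=0.13213 <1
  x=-4.222: |R|=1.23432 >1
  x=-4.187: |R|=1.19574 >1
So |R|<1 on (-4.0000, 0).

(-4.0000,0); λ=-4 ⇒ h* = (4)/4 = 1.0000.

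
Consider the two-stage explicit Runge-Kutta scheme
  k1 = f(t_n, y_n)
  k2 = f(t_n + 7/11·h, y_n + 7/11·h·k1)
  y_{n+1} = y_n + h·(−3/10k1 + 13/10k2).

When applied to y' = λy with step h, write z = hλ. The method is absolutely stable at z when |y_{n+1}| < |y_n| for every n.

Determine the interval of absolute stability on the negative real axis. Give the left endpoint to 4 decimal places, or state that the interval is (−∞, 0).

z∈(-1.2088,0).

On y'=λy, z=hλ:
  k1=λy_n ⇒ h·k1=z·y_n;  k2=λ(1+7/11z)y_n ⇒ h·k2=z(1+7/11z)y_n
  y_{n+1}/y_n = 1 − 3/10z + 13/10z(1+7/11z) = 1 + z + 91/110z²
  R(z) = 1 + z + 91/110z².

Boundary: |R(x)|=1, x<0.
x=-0.36: |R|=0.7472
R=1: x+91/110x²=0 ⇒ x=−110/91=-1.2088; min R=1−1/(4·91/110)=0.6978>−1
Confirm numerically:
  x=-0.653: |R|=0.69976 <1
  x=-0.588: |R|=0.69802 <1
  x=-0.508: |R|=0.70549 <1
  x=-1.735: |R|=1.75528 >1
  x=-1.648: |R|=1.59879 >1
  x=-1.260: |R|=1.05338 >1
Interval (-1.2088, 0).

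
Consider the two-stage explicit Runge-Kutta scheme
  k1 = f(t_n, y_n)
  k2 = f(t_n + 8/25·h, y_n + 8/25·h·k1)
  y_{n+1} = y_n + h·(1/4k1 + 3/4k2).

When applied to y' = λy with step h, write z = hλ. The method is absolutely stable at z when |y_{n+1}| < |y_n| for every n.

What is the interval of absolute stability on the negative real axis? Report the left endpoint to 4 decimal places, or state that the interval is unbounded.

On y'=λy, z=hλ:
  k1=λy_n ⇒ h·k1=z·y_n;  k2=λ(1+8/25z)y_n ⇒ h·k2=z(1+8/25z)y_n
  y_{n+1}/y_n = 1 + 1/4z + 3/4z(1+8/25z) = 1 + z + 6/25z²
  ⇒ R(z) = 1 + z + 6/25z².

Need |R(x)|<1, x<0.
x=-1.34: |R|=0.0909
R=1: x+6/25x²=0 ⇒ x=−25/6=-4.1667; min R=1−1/(4·6/25)=-0.0417>−1
Confirm numerically:
  x=-2.901: |R|=0.11879 <1
  x=-2.858: |R|=0.10236 <1
  x=-2.333: |R|=0.02671 <1
  x=-2.072: |R|=0.04164 <1
  x=-4.368: |R|=1.21106 >1
  x=-4.300: |R|=1.13760 >1
Interval (-4.1667, 0).

(-4.1667, 0).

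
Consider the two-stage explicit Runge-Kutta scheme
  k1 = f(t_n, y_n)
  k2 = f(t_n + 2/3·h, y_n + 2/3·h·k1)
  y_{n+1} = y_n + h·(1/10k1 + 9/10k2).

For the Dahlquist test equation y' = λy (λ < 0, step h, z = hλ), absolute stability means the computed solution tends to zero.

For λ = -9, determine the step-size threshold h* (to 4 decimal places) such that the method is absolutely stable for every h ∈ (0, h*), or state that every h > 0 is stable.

With y'=λy (z=hλ):
  k1=λy_n ⇒ h·k1=z·y_n;  k2=λ(1+2/3z)y_n ⇒ h·k2=z(1+2/3z)y_n
  y_{n+1}/y_n = 1 + 1/10z + 9/10z(1+2/3z) = 1 + z + 3/5z²
  Hence R(z) = 1 + z + 3/5z².

Find x<0 with |R(x)|<1.
x=-0.53: |R|=0.6385
R=1: x+3/5x²=0 ⇒ x=−5/3=-1.6667; min R=1−1/(4·3/5)=0.5833>−1
Confirm numerically:
  x=-1.460: |R|=0.81896 <1
  x=-1.423: |R|=0.79196 <1
  x=-1.142: |R|=0.64050 <1
  x=-0.739: |R|=0.58867 <1
  x=-2.234: |R|=1.76045 >1
  x=-2.081: |R|=1.51734 >1
  x=-1.992: |R|=1.38884 >1
So |R|<1 on (-1.6667, 0).

(-1.6667,0); λ=-9 ⇒ h* = (5/3)/9 = 0.1852.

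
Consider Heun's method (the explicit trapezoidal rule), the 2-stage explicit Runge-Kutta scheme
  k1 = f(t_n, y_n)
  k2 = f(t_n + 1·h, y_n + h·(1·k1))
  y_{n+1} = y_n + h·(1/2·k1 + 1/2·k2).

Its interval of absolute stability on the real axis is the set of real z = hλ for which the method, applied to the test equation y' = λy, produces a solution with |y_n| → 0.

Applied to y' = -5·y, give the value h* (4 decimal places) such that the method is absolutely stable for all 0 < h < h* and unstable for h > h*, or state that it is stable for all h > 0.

On y'=λy, z=hλ:
  order 2, 2-stage ⇒ R(z)=1+z+z^2/2
  (e.g. R(-0.78)=0.52420, |R|=0.52420)

Need |R(x)|<1, x<0.
x=-0.78: |R|=0.5242
|R(-2.01)|=1.0100 |R(-1.29)|=0.5421 |R(-0.69)|=0.5481
Bisect:
  x_lo=-2.6505 |R|=1.8621  x_hi=-0.2788 |R|=0.7601
  mid=-1.46465 |R|=0.60795 →hi
  mid=-2.05759 |R|=1.05925 →lo
  mid=-1.76112 |R|=0.78965 →hi
  mid=-1.90935 |R|=0.91346 →hi
  mid=-1.98347 |R|=0.98361 →hi
  mid=-2.02053 |R|=1.02074 →lo
  mid=-2.00200 |R|=1.00200 →lo
  mid=-1.99274 |R|=0.99276 →hi
  ...
  [-2.00012,-1.99997] ⇒ x*=-2.0000
So |R|<1 on (-2.0000, 0).

(-2.0000,0); λ=-5 ⇒ h* = 0.4000.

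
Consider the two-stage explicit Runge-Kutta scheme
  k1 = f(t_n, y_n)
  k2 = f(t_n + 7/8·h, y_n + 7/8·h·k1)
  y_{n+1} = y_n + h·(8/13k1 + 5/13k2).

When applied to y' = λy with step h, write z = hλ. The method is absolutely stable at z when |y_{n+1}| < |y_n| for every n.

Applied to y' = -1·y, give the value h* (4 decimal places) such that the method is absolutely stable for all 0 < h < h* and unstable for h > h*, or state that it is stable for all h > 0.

(-2.9714,0); λ=-1 ⇒ h* = (104/35)/1 = 2.9714.

Set f=λy, z=hλ:
  k1=λy_n ⇒ h·k1=z·y_n;  k2=λ(1+7/8z)y_n ⇒ h·k2=z(1+7/8z)y_n
  y_{n+1}/y_n = 1 + 8/13z + 5/13z(1+7/8z) = 1 + z + 35/104z²
  ⇒ R(z) = 1 + z + 35/104z².

Boundary: |R(x)|=1, x<0.
x=-0.79: |R|=0.4200
R=1: x+35/104x²=0 ⇒ x=−104/35=-2.9714; min R=1−1/(4·35/104)=0.2571>−1
Confirm numerically:
  x=-2.065: |R|=0.37008 <1
  x=-2.049: |R|=0.36392 <1
  x=-1.227: |R|=0.27967 <1
  x=-3.559: |R|=1.70376 >1
  x=-3.492: |R|=1.61177 >1
  x=-3.065: |R|=1.09652 >1
Stable set (-2.9714, 0).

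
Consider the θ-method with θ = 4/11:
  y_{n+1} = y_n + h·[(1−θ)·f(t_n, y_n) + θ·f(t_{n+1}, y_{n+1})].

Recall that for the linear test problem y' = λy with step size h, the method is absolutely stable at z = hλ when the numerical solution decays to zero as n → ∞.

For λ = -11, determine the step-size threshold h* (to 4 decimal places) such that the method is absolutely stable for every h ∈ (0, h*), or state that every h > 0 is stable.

On y'=λy, z=hλ:
  y_{n+1} = y_n + z·[7/11·y_n + 4/11·y_{n+1}] ⇒ (1 − 4/11z)y_{n+1} = (1 + 7/11z)y_n
  so R(z) = (1 + 7/11z)/(1 − 4/11z).

Solve |R(x)|<1 on ℝ⁻.
x=-1.07: |R|=0.2297
R=−1: 1+7/11x = −1+4/11x ⇒ -3/11x=2 ⇒ x=2/(-3/11)=-7.3333
Confirm numerically:
  x=-7.023: |R|=0.97618 <1
  x=-4.966: |R|=0.76989 <1
  x=-3.330: |R|=0.50617 <1
  x=-3.176: |R|=0.47384 <1
  x=-7.848: |R|=1.03642 >1
  x=-7.526: |R|=1.01406 >1
  x=-7.477: |R|=1.01054 >1
Stable set (-7.3333, 0).

(-7.3333,0); λ=-11 ⇒ h* = (22/3)/11 = 0.6667.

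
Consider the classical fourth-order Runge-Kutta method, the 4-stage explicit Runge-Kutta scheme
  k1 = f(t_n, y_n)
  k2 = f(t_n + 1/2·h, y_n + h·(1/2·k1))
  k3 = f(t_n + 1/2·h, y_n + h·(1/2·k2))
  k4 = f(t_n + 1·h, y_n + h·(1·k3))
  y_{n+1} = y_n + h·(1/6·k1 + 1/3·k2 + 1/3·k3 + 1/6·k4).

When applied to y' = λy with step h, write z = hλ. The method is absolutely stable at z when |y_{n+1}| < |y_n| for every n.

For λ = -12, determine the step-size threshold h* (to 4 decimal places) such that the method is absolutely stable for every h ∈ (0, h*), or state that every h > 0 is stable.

(-2.7853,0); λ=-12 ⇒ h* = 0.2321.

With y'=λy (z=hλ):
  order 4, 4-stage ⇒ R(z)=1+z+z^2/2+z^3/6+z^4/24
  (e.g. R(-0.49)=0.61284, |R|=0.61284)

Need |R(x)|<1, x<0.
x=-0.49: |R|=0.6128
|R(-2.85)|=1.1020 |R(-2.36)|=0.5266 |R(-2.29)|=0.4764
Bisect:
  x_lo=-3.1288 |R|=1.6540  x_hi=-0.2135 |R|=0.8077
  mid=-1.67114 |R|=0.27235 →hi
  mid=-2.39995 |R|=0.55836 →hi
  mid=-2.76435 |R|=0.96889 →hi
  mid=-2.94656 |R|=1.27163 →lo
  mid=-2.85545 |R|=1.11104 →lo
  mid=-2.80990 |R|=1.03774 →lo
  mid=-2.78713 |R|=1.00277 →lo
  mid=-2.77574 |R|=0.98569 →hi
  mid=-2.78144 |R|=0.99420 →hi
  mid=-2.78428 |R|=0.99848 →hi
  ...
  [-2.78535,-2.78517] ⇒ x*=-2.7853
So |R|<1 on (-2.7853, 0).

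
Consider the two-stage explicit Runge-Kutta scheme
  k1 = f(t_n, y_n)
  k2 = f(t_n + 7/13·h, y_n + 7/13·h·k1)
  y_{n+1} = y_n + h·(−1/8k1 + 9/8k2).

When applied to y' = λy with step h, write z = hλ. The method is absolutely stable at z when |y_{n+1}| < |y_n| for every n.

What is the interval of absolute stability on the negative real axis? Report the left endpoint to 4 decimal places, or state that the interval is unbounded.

(-1.6508, 0).

Test eqn y'=λy, z=hλ:
  k1=λy_n ⇒ h·k1=z·y_n;  k2=λ(1+7/13z)y_n ⇒ h·k2=z(1+7/13z)y_n
  y_{n+1}/y_n = 1 − 1/8z + 9/8z(1+7/13z) = 1 + z + 63/104z²
  Hence R(z) = 1 + z + 63/104z².

Solve |R(x)|<1 on ℝ⁻.
x=-1.18: |R|=0.6635
R=1: x+63/104x²=0 ⇒ x=−104/63=-1.6508; min R=1−1/(4·63/104)=0.5873>−1
Confirm numerically:
  x=-1.624: |R|=0.97364 <1
  x=-1.540: |R|=0.89664 <1
  x=-1.230: |R|=0.68647 <1
  x=-0.886: |R|=0.58953 <1
  x=-2.163: |R|=1.67113 >1
  x=-1.726: |R|=1.07863 >1
Interval (-1.6508, 0).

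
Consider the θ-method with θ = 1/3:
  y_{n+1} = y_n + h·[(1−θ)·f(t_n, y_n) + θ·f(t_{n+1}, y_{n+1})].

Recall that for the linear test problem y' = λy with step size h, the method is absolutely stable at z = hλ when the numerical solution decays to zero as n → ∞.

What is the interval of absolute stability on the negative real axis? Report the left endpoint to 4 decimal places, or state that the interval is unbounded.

With y'=λy (z=hλ):
  y_{n+1} = y_n + z·[2/3·y_n + 1/3·y_{n+1}] ⇒ (1 − 1/3z)y_{n+1} = (1 + 2/3z)y_n
  R(z) = (1 + 2/3z)/(1 − 1/3z).

Boundary: |R(x)|=1, x<0.
x=-1.16: |R|=0.1635
R=−1: 1+2/3x = −1+1/3x ⇒ -1/3x=2 ⇒ x=2/(-1/3)=-6.0000
Confirm numerically:
  x=-5.330: |R|=0.91957 <1
  x=-4.356: |R|=0.77651 <1
  x=-3.742: |R|=0.66508 <1
  x=-2.698: |R|=0.42050 <1
  x=-6.594: |R|=1.06191 >1
  x=-6.516: |R|=1.05422 >1
  x=-6.140: |R|=1.01532 >1
Interval (-6.0000, 0).

(-6.0000, 0).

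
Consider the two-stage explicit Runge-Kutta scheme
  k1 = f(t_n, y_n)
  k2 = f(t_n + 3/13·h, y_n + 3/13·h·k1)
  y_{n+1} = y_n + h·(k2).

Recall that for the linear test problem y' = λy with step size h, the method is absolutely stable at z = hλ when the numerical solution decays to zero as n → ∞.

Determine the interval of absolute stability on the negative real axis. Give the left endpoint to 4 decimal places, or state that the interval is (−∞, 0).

z∈(-4.3333,0).

With y'=λy (z=hλ):
  k1=λy_n ⇒ h·k1=z·y_n;  k2=λ(1+3/13z)y_n ⇒ h·k2=z(1+3/13z)y_n
  y_{n+1}/y_n = 1 + z(1+3/13z) = 1 + z + 3/13z²
  so R(z) = 1 + z + 3/13z².

Need |R(x)|<1, x<0.
x=-1.69: |R|=0.0309
R=1: x+3/13x²=0 ⇒ x=−13/3=-4.3333; min R=1−1/(4·3/13)=-0.0833>−1
Confirm numerically:
  x=-3.673: |R|=0.44029 <1
  x=-2.788: |R|=0.00576 <1
  x=-2.241: |R|=0.08206 <1
  x=-4.930: |R|=1.67882 >1
  x=-4.690: |R|=1.38602 >1
Interval (-4.3333, 0).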